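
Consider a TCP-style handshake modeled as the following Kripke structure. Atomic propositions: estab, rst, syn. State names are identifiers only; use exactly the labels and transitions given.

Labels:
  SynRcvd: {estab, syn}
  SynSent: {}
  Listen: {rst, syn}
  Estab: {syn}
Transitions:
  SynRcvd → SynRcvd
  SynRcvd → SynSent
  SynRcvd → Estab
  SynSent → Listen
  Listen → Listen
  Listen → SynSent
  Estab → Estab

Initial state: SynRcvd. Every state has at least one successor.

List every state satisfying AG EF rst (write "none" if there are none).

States satisfying EF rst: {SynRcvd, SynSent, Listen}.
States satisfying AG EF rst: {SynSent, Listen}.

{SynSent, Listen}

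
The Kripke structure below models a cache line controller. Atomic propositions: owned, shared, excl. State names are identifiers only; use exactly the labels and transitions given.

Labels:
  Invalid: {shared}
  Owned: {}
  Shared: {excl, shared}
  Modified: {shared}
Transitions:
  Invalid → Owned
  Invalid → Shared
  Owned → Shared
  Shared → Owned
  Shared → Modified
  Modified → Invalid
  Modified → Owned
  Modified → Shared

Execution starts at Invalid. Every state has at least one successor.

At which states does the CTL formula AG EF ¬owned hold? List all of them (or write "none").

{Invalid, Owned, Shared, Modified}

States satisfying EF ¬owned: {Invalid, Owned, Shared, Modified}.
States satisfying AG EF ¬owned: {Invalid, Owned, Shared, Modified}.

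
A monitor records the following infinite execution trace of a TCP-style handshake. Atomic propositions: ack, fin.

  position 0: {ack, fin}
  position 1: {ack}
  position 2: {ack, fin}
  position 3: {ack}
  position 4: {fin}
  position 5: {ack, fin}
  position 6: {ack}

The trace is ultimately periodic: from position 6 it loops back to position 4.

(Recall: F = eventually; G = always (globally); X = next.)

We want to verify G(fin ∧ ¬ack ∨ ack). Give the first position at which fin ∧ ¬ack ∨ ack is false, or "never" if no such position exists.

never

fin ∧ ¬ack ∨ ack holds at every position 0..6, and those are all the positions the trace ever visits, so the invariant G(fin ∧ ¬ack ∨ ack) is never violated.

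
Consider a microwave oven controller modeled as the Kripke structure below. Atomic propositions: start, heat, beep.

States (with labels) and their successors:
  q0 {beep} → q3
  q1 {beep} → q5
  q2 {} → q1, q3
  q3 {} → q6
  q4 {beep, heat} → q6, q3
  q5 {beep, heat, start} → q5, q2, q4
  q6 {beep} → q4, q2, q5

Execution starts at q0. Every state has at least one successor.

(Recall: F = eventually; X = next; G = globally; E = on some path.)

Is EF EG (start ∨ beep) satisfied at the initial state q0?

Holds

States satisfying EG (start ∨ beep): {q1, q4, q5, q6}.
States satisfying EF EG (start ∨ beep): {q0, q1, q2, q3, q4, q5, q6}.
Some path from q0 reaches a state where EG (start ∨ beep) holds.
q0 ∈ Sat(EF EG (start ∨ beep)).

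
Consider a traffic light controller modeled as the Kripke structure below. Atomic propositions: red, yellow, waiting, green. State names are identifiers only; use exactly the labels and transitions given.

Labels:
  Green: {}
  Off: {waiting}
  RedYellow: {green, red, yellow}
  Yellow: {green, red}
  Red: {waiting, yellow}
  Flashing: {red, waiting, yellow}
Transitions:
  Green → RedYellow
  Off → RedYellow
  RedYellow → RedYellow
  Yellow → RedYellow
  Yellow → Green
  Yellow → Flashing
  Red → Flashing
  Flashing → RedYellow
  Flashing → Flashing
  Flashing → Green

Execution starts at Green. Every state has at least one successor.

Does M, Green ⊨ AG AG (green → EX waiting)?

No

States satisfying AG (green → EX waiting): ∅.
States satisfying AG AG (green → EX waiting): ∅.
Green is reachable from Green and violates AG (green → EX waiting), so AG fails at Green.
Green ∉ Sat(AG AG (green → EX waiting)).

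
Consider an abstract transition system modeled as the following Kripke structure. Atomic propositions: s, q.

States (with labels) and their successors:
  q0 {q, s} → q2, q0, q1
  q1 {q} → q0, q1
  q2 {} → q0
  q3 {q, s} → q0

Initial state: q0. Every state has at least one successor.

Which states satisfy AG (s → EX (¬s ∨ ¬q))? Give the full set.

{q0, q1, q2}

States satisfying s → EX (¬s ∨ ¬q): {q0, q1, q2}.
States satisfying AG (s → EX (¬s ∨ ¬q)): {q0, q1, q2}.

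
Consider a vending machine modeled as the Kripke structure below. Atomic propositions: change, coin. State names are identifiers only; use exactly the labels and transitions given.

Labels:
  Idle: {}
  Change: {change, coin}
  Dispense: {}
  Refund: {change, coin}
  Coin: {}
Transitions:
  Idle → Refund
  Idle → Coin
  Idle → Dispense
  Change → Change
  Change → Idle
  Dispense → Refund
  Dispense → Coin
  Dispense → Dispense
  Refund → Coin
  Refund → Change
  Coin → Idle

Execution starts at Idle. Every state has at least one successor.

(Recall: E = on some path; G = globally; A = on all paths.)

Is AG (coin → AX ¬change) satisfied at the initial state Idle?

Violated

States satisfying coin → AX ¬change: {Idle, Dispense, Coin}.
States satisfying AG (coin → AX ¬change): ∅.
Change is reachable from Idle and violates coin → AX ¬change, so AG fails at Idle.
Idle ∉ Sat(AG (coin → AX ¬change)).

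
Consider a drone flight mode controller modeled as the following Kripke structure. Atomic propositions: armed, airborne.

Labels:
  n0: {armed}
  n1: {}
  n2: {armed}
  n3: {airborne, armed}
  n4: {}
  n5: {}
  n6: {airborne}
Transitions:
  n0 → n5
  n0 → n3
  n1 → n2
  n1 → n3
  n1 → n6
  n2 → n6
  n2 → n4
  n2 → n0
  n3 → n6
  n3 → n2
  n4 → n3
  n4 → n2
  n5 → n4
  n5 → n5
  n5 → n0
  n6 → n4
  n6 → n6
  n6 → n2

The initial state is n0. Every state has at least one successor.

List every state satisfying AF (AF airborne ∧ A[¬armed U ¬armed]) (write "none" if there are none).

States satisfying AF airborne ∧ A[¬armed U ¬armed]: {n6}.
States satisfying AF (AF airborne ∧ A[¬armed U ¬armed]): {n6}.

{n6}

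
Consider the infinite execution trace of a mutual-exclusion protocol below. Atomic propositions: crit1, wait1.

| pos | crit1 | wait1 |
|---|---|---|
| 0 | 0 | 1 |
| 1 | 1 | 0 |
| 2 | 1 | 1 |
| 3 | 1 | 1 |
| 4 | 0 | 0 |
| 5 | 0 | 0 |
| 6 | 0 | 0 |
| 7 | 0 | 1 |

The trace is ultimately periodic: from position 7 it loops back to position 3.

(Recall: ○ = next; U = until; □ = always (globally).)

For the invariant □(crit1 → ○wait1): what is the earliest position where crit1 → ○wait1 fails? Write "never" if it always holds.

3

Check crit1 → ○wait1 at each position in order: 0 ✓, 1 ✓, 2 ✓.
At position 3 the labels are {crit1, wait1} and the next position 4 has {}, so crit1 → ○wait1 is false there. This is the first violation.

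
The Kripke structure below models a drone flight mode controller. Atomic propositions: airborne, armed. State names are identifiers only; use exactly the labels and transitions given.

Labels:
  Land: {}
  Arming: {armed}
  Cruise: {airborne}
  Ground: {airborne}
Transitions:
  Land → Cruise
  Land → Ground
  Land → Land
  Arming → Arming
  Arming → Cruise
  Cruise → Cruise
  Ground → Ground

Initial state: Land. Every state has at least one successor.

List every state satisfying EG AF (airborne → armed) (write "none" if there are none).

States satisfying AF (airborne → armed): {Land, Arming}.
States satisfying EG AF (airborne → armed): {Land, Arming}.

{Land, Arming}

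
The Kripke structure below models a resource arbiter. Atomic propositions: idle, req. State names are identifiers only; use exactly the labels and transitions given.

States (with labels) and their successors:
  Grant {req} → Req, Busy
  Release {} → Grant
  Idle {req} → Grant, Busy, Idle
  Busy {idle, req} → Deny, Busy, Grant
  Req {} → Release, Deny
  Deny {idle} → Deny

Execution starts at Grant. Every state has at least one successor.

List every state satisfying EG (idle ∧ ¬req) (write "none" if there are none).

States satisfying idle ∧ ¬req: {Deny}.
States satisfying EG (idle ∧ ¬req): {Deny}.

{Deny}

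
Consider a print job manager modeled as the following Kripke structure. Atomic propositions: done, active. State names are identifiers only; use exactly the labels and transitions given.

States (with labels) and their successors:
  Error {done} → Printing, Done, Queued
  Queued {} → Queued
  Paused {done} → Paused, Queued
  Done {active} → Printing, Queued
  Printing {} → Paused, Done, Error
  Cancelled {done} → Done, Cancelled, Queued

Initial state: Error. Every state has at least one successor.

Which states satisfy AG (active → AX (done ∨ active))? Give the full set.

States satisfying active → AX (done ∨ active): {Error, Queued, Paused, Printing, Cancelled}.
States satisfying AG (active → AX (done ∨ active)): {Queued, Paused}.

{Queued, Paused}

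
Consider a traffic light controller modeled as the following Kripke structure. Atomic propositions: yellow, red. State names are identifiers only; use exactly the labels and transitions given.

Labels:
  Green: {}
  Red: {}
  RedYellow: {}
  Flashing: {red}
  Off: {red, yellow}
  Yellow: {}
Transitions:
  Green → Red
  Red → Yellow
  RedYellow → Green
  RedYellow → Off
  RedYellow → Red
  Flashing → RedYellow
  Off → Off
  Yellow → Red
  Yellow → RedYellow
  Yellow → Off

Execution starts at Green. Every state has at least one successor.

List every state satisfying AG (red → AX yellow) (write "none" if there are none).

{Green, Red, RedYellow, Off, Yellow}

States satisfying red → AX yellow: {Green, Red, RedYellow, Off, Yellow}.
States satisfying AG (red → AX yellow): {Green, Red, RedYellow, Off, Yellow}.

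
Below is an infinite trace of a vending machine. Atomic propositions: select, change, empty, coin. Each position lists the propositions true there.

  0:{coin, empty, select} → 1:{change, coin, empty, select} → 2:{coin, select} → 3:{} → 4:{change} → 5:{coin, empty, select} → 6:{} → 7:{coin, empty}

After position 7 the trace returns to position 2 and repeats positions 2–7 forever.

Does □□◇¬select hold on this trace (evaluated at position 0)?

Satisfied

□◇¬select holds at every position 0..7, and those are all positions ever visited, so □□◇¬select holds.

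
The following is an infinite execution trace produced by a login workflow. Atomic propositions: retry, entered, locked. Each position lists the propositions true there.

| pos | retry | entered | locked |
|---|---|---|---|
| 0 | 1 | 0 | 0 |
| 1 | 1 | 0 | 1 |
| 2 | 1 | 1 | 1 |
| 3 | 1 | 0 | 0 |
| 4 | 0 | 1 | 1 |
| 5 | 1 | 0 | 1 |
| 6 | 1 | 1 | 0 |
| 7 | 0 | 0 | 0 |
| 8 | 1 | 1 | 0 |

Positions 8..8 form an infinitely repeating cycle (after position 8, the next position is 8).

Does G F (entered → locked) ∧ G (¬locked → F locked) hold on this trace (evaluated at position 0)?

F (entered → locked) must hold at every position from 0 onward. It fails at position 8, so G F (entered → locked) is false.
¬locked → F locked must hold at every position from 0 onward. It fails at position 6, so G (¬locked → F locked) is false.
Positions where ¬locked holds: 0, 3, 6, 7, 8.
Check F locked at each: 0→ok, 3→ok, 6→fails, 7→fails, 8→fails.
At position 0: G F (entered → locked) is false; G (¬locked → F locked) is false; so G F (entered → locked) ∧ G (¬locked → F locked) is false.

No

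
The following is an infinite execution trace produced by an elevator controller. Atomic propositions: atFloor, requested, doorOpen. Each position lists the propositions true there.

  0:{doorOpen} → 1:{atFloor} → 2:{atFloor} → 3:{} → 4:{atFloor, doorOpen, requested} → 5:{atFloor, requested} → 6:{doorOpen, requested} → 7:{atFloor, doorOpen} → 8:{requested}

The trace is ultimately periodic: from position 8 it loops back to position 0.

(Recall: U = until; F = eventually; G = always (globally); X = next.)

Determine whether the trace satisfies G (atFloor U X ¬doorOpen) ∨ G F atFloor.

atFloor U X ¬doorOpen must hold at every position from 0 onward. It fails at position 3, so G (atFloor U X ¬doorOpen) is false.
F atFloor holds at every position 0..8, and those are all positions ever visited, so G F atFloor holds.
At position 0: G (atFloor U X ¬doorOpen) is false; G F atFloor is true; so G (atFloor U X ¬doorOpen) ∨ G F atFloor is true.

Yes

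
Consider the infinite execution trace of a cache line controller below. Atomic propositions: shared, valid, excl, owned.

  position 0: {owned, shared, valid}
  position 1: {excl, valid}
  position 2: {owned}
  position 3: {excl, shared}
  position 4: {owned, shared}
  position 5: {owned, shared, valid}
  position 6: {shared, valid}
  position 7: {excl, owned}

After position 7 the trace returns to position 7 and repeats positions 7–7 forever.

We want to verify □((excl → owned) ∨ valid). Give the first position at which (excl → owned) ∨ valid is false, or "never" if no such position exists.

3

Check (excl → owned) ∨ valid at each position in order: 0 ✓, 1 ✓, 2 ✓.
At position 3 the labels are {excl, shared}, so (excl → owned) ∨ valid is false there. This is the first violation.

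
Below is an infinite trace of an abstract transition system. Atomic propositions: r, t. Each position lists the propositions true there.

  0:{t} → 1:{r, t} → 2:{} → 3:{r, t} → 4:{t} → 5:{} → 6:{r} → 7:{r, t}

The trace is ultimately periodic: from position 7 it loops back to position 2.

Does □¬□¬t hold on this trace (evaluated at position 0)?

¬□¬t holds at every position 0..7, and those are all positions ever visited, so □¬□¬t holds.

Yes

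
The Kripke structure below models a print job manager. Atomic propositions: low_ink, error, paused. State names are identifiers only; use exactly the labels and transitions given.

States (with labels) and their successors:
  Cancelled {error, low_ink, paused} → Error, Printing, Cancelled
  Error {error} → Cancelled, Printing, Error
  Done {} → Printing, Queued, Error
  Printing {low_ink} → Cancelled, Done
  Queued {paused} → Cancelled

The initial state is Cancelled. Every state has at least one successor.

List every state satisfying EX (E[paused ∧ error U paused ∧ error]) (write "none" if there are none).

{Cancelled, Error, Printing, Queued}

States satisfying E[paused ∧ error U paused ∧ error]: {Cancelled}.
States satisfying EX (E[paused ∧ error U paused ∧ error]): {Cancelled, Error, Printing, Queued}.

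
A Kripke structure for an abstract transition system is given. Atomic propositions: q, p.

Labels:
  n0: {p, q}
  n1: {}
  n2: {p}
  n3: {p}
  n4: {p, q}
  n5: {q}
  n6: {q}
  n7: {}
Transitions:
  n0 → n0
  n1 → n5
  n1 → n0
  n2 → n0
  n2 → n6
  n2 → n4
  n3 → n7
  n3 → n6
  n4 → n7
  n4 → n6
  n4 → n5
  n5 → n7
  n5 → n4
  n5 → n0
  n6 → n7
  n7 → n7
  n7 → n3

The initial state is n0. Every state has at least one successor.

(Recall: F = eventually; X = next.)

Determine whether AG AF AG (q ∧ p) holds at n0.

Yes

States satisfying AF AG (q ∧ p): {n0}.
States satisfying AG AF AG (q ∧ p): {n0}.
Every state reachable from n0 satisfies AF AG (q ∧ p).
n0 ∈ Sat(AG AF AG (q ∧ p)).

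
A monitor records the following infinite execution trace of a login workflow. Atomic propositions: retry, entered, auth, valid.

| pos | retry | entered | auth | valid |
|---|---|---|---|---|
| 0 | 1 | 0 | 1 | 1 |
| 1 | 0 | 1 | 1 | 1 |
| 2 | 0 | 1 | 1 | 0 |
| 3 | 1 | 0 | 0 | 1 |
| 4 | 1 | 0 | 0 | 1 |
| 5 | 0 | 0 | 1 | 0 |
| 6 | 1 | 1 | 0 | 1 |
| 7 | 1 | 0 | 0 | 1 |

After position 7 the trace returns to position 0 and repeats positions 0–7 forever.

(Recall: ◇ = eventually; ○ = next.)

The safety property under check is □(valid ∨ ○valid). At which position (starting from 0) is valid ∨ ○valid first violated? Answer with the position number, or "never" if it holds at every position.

never

valid ∨ ○valid holds at every position 0..7, and those are all the positions the trace ever visits, so the invariant □(valid ∨ ○valid) is never violated.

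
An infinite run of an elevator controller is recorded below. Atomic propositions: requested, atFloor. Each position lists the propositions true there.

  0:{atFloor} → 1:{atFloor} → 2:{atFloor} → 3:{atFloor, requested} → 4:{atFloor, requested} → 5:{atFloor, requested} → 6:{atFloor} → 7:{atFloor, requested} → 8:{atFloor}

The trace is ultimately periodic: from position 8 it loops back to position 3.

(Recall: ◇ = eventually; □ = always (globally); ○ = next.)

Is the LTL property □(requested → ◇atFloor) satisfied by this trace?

requested → ◇atFloor holds at every position 0..8, and those are all positions ever visited, so □(requested → ◇atFloor) holds.
Positions where requested holds: 3, 4, 5, 7.
Check ◇atFloor at each: 3→ok, 4→ok, 5→ok, 7→ok.

Satisfied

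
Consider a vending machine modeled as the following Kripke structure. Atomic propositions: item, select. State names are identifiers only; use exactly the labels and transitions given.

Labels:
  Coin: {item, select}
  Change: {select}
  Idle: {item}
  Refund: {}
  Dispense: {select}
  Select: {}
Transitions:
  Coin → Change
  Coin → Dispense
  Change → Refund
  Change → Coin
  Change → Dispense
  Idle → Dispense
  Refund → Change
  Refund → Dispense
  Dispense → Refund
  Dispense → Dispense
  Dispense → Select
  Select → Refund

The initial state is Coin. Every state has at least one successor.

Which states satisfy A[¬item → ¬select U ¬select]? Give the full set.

{Idle, Refund, Select}

States satisfying ¬item → ¬select: {Coin, Idle, Refund, Select}.
States satisfying ¬select: {Idle, Refund, Select}.
States satisfying A[¬item → ¬select U ¬select]: {Idle, Refund, Select}.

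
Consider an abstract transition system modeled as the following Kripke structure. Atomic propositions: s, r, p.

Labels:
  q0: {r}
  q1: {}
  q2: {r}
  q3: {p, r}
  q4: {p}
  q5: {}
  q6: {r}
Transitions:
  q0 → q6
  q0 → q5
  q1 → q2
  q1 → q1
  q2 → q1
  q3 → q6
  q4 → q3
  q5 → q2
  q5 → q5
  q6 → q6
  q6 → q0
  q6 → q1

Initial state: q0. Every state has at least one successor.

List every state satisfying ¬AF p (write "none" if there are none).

{q0, q1, q2, q5, q6}

States satisfying p: {q3, q4}.
States satisfying AF p: {q3, q4}.
States satisfying ¬AF p: {q0, q1, q2, q5, q6}.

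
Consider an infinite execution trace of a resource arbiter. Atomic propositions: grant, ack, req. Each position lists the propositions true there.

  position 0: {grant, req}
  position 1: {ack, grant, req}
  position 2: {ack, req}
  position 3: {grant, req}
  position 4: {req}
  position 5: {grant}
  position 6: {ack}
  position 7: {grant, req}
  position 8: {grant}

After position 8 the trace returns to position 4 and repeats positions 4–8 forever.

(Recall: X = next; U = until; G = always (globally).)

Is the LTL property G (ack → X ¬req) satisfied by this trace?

ack → X ¬req must hold at every position from 0 onward. It fails at position 1, so G (ack → X ¬req) is false.
Positions where ack holds: 1, 2, 6.
Check X ¬req at each: 1→fails, 2→fails, 6→fails.

No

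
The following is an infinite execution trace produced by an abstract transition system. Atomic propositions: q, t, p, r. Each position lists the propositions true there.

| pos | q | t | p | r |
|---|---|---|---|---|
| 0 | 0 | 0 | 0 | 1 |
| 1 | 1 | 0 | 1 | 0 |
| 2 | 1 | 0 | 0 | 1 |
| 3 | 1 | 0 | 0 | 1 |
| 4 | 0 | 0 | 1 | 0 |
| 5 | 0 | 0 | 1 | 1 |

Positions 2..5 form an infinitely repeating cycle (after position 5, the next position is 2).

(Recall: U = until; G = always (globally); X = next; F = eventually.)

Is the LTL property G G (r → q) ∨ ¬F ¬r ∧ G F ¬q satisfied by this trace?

Does not hold

G (r → q) must hold at every position from 0 onward. It fails at position 0, so G G (r → q) is false.
At position 0: G G (r → q) is false; ¬F ¬r ∧ G F ¬q is false; so G G (r → q) ∨ ¬F ¬r ∧ G F ¬q is false.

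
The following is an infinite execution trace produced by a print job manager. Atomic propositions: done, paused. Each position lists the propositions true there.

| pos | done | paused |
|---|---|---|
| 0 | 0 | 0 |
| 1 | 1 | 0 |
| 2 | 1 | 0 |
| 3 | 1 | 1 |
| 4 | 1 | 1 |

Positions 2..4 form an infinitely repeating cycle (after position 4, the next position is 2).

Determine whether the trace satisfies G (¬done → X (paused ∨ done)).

Yes

¬done → X (paused ∨ done) holds at every position 0..4, and those are all positions ever visited, so G (¬done → X (paused ∨ done)) holds.
Positions where ¬done holds: 0.
Check X (paused ∨ done) at each: 0→ok.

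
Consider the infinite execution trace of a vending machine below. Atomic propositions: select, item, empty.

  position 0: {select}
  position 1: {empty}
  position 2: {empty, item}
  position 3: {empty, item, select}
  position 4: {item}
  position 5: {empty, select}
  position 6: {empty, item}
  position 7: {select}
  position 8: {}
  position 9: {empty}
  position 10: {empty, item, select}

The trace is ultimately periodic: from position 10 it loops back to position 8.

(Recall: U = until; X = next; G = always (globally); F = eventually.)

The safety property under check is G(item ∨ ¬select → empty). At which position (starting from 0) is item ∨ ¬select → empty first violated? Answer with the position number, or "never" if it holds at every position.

4

Check item ∨ ¬select → empty at each position in order: 0 ✓, 1 ✓, 2 ✓, 3 ✓.
At position 4 the labels are {item}, so item ∨ ¬select → empty is false there. This is the first violation.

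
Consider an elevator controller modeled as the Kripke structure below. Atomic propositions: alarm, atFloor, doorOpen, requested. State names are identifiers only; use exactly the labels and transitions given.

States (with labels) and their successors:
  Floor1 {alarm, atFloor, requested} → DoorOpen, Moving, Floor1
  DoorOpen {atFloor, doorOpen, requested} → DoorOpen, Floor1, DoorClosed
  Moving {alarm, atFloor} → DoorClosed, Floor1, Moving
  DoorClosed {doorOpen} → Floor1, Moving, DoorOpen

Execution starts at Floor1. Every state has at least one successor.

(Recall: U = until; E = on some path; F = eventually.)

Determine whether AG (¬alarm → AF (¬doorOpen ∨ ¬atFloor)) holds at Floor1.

States satisfying ¬alarm → AF (¬doorOpen ∨ ¬atFloor): {Floor1, Moving, DoorClosed}.
States satisfying AG (¬alarm → AF (¬doorOpen ∨ ¬atFloor)): ∅.
DoorOpen is reachable from Floor1 and violates ¬alarm → AF (¬doorOpen ∨ ¬atFloor), so AG fails at Floor1.
Floor1 ∉ Sat(AG (¬alarm → AF (¬doorOpen ∨ ¬atFloor))).

Violated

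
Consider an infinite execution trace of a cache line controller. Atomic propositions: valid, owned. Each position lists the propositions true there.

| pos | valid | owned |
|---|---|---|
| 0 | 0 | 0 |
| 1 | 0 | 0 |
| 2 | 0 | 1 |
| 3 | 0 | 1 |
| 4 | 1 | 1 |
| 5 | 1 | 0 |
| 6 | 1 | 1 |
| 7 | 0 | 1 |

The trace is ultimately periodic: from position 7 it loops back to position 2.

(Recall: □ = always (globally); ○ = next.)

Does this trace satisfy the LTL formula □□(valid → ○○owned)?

□(valid → ○○owned) holds at every position 0..7, and those are all positions ever visited, so □□(valid → ○○owned) holds.

Yes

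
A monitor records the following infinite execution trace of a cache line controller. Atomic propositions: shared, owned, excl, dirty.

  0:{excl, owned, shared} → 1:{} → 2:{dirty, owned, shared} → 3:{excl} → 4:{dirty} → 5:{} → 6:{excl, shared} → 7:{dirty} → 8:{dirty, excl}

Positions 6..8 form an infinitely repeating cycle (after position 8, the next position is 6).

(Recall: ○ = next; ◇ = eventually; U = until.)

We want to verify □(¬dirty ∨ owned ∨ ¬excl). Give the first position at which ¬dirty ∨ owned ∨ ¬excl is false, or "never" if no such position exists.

8

Check ¬dirty ∨ owned ∨ ¬excl at each position in order: 0 ✓, 1 ✓, 2 ✓, 3 ✓, 4 ✓, 5 ✓, 6 ✓, 7 ✓.
At position 8 the labels are {dirty, excl}, so ¬dirty ∨ owned ∨ ¬excl is false there. This is the first violation.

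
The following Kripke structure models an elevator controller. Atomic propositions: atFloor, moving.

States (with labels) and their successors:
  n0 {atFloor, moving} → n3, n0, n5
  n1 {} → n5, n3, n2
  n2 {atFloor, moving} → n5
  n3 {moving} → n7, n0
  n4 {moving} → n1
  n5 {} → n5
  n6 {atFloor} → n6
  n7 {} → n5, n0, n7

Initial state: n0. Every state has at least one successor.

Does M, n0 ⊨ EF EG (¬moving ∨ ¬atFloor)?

Satisfied

States satisfying EG (¬moving ∨ ¬atFloor): {n1, n3, n4, n5, n6, n7}.
States satisfying EF EG (¬moving ∨ ¬atFloor): {n0, n1, n2, n3, n4, n5, n6, n7}.
Some path from n0 reaches a state where EG (¬moving ∨ ¬atFloor) holds.
n0 ∈ Sat(EF EG (¬moving ∨ ¬atFloor)).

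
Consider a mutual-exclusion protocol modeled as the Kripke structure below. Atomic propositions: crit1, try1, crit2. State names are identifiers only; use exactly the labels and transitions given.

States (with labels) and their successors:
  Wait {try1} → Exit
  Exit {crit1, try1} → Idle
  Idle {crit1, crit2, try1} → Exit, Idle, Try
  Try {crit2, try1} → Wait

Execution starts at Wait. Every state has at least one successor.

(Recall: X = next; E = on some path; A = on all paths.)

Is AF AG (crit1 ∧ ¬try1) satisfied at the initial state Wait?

Violated

States satisfying AG (crit1 ∧ ¬try1): ∅.
States satisfying AF AG (crit1 ∧ ¬try1): ∅.
There is a path from Wait along which AG (crit1 ∧ ¬try1) never holds.
Wait ∉ Sat(AF AG (crit1 ∧ ¬try1)).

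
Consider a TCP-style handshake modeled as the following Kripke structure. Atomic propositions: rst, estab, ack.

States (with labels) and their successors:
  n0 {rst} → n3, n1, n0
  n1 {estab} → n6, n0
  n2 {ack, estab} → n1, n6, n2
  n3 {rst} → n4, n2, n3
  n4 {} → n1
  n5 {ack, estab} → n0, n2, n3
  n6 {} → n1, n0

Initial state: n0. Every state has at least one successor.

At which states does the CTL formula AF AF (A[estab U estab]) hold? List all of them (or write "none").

States satisfying AF (A[estab U estab]): {n1, n2, n4, n5}.
States satisfying AF AF (A[estab U estab]): {n1, n2, n4, n5}.

{n1, n2, n4, n5}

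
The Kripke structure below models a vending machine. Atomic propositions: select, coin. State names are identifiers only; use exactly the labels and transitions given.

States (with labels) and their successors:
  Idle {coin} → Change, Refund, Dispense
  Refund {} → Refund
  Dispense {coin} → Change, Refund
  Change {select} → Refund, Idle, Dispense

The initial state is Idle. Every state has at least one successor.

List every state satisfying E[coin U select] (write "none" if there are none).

States satisfying coin: {Idle, Dispense}.
States satisfying select: {Change}.
States satisfying E[coin U select]: {Idle, Dispense, Change}.

{Idle, Dispense, Change}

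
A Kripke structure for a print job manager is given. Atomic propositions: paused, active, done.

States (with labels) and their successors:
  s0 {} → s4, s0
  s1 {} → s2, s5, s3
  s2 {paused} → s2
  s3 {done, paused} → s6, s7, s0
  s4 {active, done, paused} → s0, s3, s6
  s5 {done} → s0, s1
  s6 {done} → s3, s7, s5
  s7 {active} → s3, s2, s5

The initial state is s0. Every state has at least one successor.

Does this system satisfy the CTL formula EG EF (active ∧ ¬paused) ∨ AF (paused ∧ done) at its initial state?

States satisfying EF (active ∧ ¬paused): {s0, s1, s3, s4, s5, s6, s7}.
States satisfying EG EF (active ∧ ¬paused): {s0, s1, s3, s4, s5, s6, s7}.
States satisfying paused ∧ done: {s3, s4}.
States satisfying AF (paused ∧ done): {s3, s4}.
States satisfying EG EF (active ∧ ¬paused) ∨ AF (paused ∧ done): {s0, s1, s3, s4, s5, s6, s7}.
s0 ∈ Sat(EG EF (active ∧ ¬paused) ∨ AF (paused ∧ done)).

Holds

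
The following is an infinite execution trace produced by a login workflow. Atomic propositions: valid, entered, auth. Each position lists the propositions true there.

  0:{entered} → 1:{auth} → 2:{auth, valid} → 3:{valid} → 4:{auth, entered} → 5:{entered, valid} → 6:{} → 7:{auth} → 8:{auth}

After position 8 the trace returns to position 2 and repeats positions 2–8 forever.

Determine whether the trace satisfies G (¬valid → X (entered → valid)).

Satisfied

¬valid → X (entered → valid) holds at every position 0..8, and those are all positions ever visited, so G (¬valid → X (entered → valid)) holds.
Positions where ¬valid holds: 0, 1, 4, 6, 7, 8.
Check X (entered → valid) at each: 0→ok, 1→ok, 4→ok, 6→ok, 7→ok, 8→ok.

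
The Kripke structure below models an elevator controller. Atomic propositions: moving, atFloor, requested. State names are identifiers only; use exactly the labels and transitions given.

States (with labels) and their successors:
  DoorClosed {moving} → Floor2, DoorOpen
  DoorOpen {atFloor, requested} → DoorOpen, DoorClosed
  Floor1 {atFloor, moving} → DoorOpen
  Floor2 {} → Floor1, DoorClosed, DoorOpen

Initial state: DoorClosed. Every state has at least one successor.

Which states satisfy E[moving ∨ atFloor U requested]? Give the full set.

{DoorClosed, DoorOpen, Floor1}

States satisfying moving ∨ atFloor: {DoorClosed, DoorOpen, Floor1}.
States satisfying requested: {DoorOpen}.
States satisfying E[moving ∨ atFloor U requested]: {DoorClosed, DoorOpen, Floor1}.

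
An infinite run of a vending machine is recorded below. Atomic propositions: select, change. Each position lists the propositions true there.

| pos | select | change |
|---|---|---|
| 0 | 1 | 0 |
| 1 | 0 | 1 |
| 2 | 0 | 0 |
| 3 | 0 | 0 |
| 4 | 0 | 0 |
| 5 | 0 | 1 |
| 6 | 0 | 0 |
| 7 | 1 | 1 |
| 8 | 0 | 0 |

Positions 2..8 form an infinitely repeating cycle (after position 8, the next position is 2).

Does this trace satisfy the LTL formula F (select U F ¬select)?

Holds

select U F ¬select holds at position 0, which is reachable from 0, so F (select U F ¬select) holds.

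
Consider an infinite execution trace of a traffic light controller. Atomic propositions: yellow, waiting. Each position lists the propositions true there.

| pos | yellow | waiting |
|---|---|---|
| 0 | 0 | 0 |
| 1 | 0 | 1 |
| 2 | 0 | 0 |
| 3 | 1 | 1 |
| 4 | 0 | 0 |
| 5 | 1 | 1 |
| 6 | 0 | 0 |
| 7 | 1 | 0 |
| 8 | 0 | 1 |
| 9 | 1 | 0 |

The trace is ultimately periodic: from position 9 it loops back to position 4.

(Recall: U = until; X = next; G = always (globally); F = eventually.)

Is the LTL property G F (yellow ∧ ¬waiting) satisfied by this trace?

F (yellow ∧ ¬waiting) holds at every position 0..9, and those are all positions ever visited, so G F (yellow ∧ ¬waiting) holds.

Yes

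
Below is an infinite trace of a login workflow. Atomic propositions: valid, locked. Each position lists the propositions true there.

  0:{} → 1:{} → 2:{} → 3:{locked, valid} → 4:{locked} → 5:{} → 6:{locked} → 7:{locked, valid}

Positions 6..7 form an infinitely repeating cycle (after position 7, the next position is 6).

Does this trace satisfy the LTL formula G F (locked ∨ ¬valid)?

F (locked ∨ ¬valid) holds at every position 0..7, and those are all positions ever visited, so G F (locked ∨ ¬valid) holds.

Holds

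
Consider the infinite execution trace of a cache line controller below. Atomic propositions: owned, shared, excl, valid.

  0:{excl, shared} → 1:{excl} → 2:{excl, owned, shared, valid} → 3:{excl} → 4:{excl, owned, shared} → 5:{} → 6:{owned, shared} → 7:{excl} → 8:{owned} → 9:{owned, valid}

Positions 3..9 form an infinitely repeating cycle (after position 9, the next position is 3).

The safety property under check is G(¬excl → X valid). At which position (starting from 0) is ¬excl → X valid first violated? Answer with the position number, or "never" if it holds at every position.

Check ¬excl → X valid at each position in order: 0 ✓, 1 ✓, 2 ✓, 3 ✓, 4 ✓.
At position 5 the labels are {} and the next position 6 has {owned, shared}, so ¬excl → X valid is false there. This is the first violation.

5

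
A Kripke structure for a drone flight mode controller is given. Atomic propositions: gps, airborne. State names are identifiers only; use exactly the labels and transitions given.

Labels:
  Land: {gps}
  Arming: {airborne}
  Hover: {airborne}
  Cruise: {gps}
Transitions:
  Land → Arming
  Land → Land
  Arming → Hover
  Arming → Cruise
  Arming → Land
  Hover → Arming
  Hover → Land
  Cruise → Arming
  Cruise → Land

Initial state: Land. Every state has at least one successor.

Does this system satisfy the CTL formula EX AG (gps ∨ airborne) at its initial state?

Satisfied

States satisfying AG (gps ∨ airborne): {Land, Arming, Hover, Cruise}.
States satisfying EX AG (gps ∨ airborne): {Land, Arming, Hover, Cruise}.
Land ∈ Sat(EX AG (gps ∨ airborne)).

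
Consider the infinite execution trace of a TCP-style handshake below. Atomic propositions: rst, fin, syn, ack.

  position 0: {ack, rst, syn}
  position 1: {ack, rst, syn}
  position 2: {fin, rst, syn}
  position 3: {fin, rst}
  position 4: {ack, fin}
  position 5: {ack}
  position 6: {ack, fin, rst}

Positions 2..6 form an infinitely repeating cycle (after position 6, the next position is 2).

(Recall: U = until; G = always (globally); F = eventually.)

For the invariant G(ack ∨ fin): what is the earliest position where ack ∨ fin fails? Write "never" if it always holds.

ack ∨ fin holds at every position 0..6, and those are all the positions the trace ever visits, so the invariant G(ack ∨ fin) is never violated.

never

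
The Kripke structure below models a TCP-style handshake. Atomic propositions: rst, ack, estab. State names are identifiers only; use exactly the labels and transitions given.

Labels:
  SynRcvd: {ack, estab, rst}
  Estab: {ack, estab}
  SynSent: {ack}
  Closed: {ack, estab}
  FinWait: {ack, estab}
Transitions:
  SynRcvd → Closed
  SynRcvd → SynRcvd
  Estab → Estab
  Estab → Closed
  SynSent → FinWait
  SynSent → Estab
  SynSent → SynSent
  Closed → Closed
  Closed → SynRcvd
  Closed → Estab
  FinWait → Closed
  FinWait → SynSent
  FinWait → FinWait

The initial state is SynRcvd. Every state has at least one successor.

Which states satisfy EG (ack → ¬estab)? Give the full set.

{SynSent}

States satisfying ack → ¬estab: {SynSent}.
States satisfying EG (ack → ¬estab): {SynSent}.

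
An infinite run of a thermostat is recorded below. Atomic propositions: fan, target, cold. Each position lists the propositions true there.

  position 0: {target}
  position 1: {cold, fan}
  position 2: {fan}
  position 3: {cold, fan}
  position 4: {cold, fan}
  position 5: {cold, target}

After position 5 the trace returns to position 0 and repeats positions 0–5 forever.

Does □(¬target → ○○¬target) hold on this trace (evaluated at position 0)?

No

¬target → ○○¬target must hold at every position from 0 onward. It fails at position 3, so □(¬target → ○○¬target) is false.
Positions where ¬target holds: 1, 2, 3, 4.
Check ○○¬target at each: 1→ok, 2→ok, 3→fails, 4→fails.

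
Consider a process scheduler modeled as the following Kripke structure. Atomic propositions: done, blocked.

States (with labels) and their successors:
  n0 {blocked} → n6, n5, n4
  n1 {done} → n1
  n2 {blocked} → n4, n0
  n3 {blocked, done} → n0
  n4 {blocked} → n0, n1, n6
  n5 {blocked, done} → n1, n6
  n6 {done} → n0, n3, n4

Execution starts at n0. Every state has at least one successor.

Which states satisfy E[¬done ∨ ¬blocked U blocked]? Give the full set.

States satisfying ¬done ∨ ¬blocked: {n0, n1, n2, n4, n6}.
States satisfying blocked: {n0, n2, n3, n4, n5}.
States satisfying E[¬done ∨ ¬blocked U blocked]: {n0, n2, n3, n4, n5, n6}.

{n0, n2, n3, n4, n5, n6}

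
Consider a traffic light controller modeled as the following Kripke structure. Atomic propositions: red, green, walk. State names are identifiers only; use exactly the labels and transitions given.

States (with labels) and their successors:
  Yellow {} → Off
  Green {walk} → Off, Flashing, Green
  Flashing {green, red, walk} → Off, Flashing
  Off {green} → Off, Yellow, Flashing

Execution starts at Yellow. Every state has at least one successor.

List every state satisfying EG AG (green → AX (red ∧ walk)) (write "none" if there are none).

States satisfying AG (green → AX (red ∧ walk)): ∅.
States satisfying EG AG (green → AX (red ∧ walk)): ∅.

none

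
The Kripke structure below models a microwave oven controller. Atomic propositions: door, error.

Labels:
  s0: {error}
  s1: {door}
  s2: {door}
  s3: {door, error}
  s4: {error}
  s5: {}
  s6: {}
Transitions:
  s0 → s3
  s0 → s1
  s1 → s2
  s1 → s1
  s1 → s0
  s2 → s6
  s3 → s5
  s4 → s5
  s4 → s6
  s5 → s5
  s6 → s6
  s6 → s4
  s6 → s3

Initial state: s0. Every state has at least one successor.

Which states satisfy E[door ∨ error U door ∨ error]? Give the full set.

{s0, s1, s2, s3, s4}

States satisfying door ∨ error: {s0, s1, s2, s3, s4}.
States satisfying E[door ∨ error U door ∨ error]: {s0, s1, s2, s3, s4}.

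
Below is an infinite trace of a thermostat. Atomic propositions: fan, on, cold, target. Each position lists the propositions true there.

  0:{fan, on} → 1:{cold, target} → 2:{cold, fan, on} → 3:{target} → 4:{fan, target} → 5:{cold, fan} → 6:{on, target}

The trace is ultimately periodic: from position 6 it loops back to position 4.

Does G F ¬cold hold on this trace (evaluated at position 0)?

Satisfied

F ¬cold holds at every position 0..6, and those are all positions ever visited, so G F ¬cold holds.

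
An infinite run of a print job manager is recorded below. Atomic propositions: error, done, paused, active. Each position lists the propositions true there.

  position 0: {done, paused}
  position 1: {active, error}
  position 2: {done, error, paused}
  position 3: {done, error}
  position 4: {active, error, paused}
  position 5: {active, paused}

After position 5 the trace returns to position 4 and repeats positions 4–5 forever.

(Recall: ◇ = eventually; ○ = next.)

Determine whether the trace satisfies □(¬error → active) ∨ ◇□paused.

Satisfied

¬error → active must hold at every position from 0 onward. It fails at position 0, so □(¬error → active) is false.
Positions where ¬error holds: 0, 5.
Check active at each: 0→fails, 5→ok.
□paused holds at position 4, which is reachable from 0, so ◇□paused holds.
At position 0: □(¬error → active) is false; ◇□paused is true; so □(¬error → active) ∨ ◇□paused is true.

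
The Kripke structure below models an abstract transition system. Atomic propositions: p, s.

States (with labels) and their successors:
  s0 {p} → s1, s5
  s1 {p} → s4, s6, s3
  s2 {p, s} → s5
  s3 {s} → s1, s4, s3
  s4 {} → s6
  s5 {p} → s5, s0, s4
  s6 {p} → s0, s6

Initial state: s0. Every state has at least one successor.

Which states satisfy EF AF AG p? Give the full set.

none

States satisfying AF AG p: ∅.
States satisfying EF AF AG p: ∅.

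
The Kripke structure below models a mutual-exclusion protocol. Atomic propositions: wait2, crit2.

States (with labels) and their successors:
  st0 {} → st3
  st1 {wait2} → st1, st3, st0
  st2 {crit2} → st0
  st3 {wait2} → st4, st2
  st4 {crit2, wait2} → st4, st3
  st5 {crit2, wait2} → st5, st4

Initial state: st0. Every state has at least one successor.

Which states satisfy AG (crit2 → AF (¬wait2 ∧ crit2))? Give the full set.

none

States satisfying crit2 → AF (¬wait2 ∧ crit2): {st0, st1, st2, st3}.
States satisfying AG (crit2 → AF (¬wait2 ∧ crit2)): ∅.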